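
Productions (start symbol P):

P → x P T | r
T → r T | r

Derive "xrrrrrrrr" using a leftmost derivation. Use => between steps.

P => xPT => xrT => xrrT => xrrrT => xrrrrT => xrrrrrT => xrrrrrrT => xrrrrrrrT => xrrrrrrrr

P => xPT   [P → x P T]
xPT => xrT   [P → r]
xrT => xrrT   [T → r T]
xrrT => xrrrT   [T → r T]
xrrrT => xrrrrT   [T → r T]
xrrrrT => xrrrrrT   [T → r T]
xrrrrrT => xrrrrrrT   [T → r T]
xrrrrrrT => xrrrrrrrT   [T → r T]
xrrrrrrrT => xrrrrrrrr   [T → r]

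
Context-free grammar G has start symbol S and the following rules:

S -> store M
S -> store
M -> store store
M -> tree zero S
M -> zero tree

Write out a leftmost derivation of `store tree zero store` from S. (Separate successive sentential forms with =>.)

S => store M => store tree zero S => store tree zero store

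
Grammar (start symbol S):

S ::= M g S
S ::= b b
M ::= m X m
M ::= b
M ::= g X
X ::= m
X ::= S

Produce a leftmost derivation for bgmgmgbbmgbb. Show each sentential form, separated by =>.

S => MgS   [S ::= M g S]
MgS => bgS   [M ::= b]
bgS => bgMgS   [S ::= M g S]
bgMgS => bgmXmgS   [M ::= m X m]
bgmXmgS => bgmSmgS   [X ::= S]
bgmSmgS => bgmMgSmgS   [S ::= M g S]
bgmMgSmgS => bgmgXgSmgS   [M ::= g X]
bgmgXgSmgS => bgmgmgSmgS   [X ::= m]
bgmgmgSmgS => bgmgmgbbmgS   [S ::= b b]
bgmgmgbbmgS => bgmgmgbbmgbb   [S ::= b b]

S => MgS => bgS => bgMgS => bgmXmgS => bgmSmgS => bgmMgSmgS => bgmgXgSmgS => bgmgmgSmgS => bgmgmgbbmgS => bgmgmgbbmgbb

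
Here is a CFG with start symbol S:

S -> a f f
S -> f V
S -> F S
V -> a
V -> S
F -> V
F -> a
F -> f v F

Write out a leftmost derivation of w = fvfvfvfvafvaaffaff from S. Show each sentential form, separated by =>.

S => FS   [S -> F S]
FS => fvFS   [F -> f v F]
fvFS => fvfvFS   [F -> f v F]
fvfvFS => fvfvfvFS   [F -> f v F]
fvfvfvFS => fvfvfvfvFS   [F -> f v F]
fvfvfvfvFS => fvfvfvfvaS   [F -> a]
fvfvfvfvaS => fvfvfvfvaFS   [S -> F S]
fvfvfvfvaFS => fvfvfvfvaVS   [F -> V]
fvfvfvfvaVS => fvfvfvfvaSS   [V -> S]
fvfvfvfvaSS => fvfvfvfvaFSS   [S -> F S]
fvfvfvfvaFSS => fvfvfvfvafvFSS   [F -> f v F]
fvfvfvfvafvFSS => fvfvfvfvafvaSS   [F -> a]
fvfvfvfvafvaSS => fvfvfvfvafvaaffS   [S -> a f f]
fvfvfvfvafvaaffS => fvfvfvfvafvaaffaff   [S -> a f f]

S=>FS=>fvFS=>fvfvFS=>fvfvfvFS=>fvfvfvfvFS=>fvfvfvfvaS=>fvfvfvfvaFS=>fvfvfvfvaVS=>fvfvfvfvaSS=>fvfvfvfvaFSS=>fvfvfvfvafvFSS=>fvfvfvfvafvaSS=>fvfvfvfvafvaaffS=>fvfvfvfvafvaaffaff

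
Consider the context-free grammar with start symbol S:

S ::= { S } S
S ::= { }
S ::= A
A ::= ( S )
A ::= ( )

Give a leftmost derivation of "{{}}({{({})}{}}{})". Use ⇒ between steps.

S ⇒ {S}S   [S ::= { S } S]
{S}S ⇒ {{}}S   [S ::= { }]
{{}}S ⇒ {{}}A   [S ::= A]
{{}}A ⇒ {{}}(S)   [A ::= ( S )]
{{}}(S) ⇒ {{}}({S}S)   [S ::= { S } S]
{{}}({S}S) ⇒ {{}}({{S}S}S)   [S ::= { S } S]
{{}}({{S}S}S) ⇒ {{}}({{A}S}S)   [S ::= A]
{{}}({{A}S}S) ⇒ {{}}({{(S)}S}S)   [A ::= ( S )]
{{}}({{(S)}S}S) ⇒ {{}}({{({})}S}S)   [S ::= { }]
{{}}({{({})}S}S) ⇒ {{}}({{({})}{}}S)   [S ::= { }]
{{}}({{({})}{}}S) ⇒ {{}}({{({})}{}}{})   [S ::= { }]

S⇒{S}S⇒{{}}S⇒{{}}A⇒{{}}(S)⇒{{}}({S}S)⇒{{}}({{S}S}S)⇒{{}}({{A}S}S)⇒{{}}({{(S)}S}S)⇒{{}}({{({})}S}S)⇒{{}}({{({})}{}}S)⇒{{}}({{({})}{}}{})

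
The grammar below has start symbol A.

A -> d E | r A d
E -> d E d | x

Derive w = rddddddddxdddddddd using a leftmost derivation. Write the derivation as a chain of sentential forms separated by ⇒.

A⇒rAd⇒rdEd⇒rddEdd⇒rdddEddd⇒rddddEdddd⇒rdddddEddddd⇒rddddddEdddddd⇒rdddddddEddddddd⇒rddddddddEdddddddd⇒rddddddddxdddddddd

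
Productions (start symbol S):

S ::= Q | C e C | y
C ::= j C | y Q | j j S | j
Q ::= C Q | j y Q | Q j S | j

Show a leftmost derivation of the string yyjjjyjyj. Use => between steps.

S => Q   [S ::= Q]
Q => CQ   [Q ::= C Q]
CQ => yQQ   [C ::= y Q]
yQQ => yQjSQ   [Q ::= Q j S]
yQjSQ => yQjSjSQ   [Q ::= Q j S]
yQjSjSQ => yCQjSjSQ   [Q ::= C Q]
yCQjSjSQ => yyQQjSjSQ   [C ::= y Q]
yyQQjSjSQ => yyjQjSjSQ   [Q ::= j]
yyjQjSjSQ => yyjjjSjSQ   [Q ::= j]
yyjjjSjSQ => yyjjjyjSQ   [S ::= y]
yyjjjyjSQ => yyjjjyjyQ   [S ::= y]
yyjjjyjyQ => yyjjjyjyj   [Q ::= j]

S => Q => CQ => yQQ => yQjSQ => yQjSjSQ => yCQjSjSQ => yyQQjSjSQ => yyjQjSjSQ => yyjjjSjSQ => yyjjjyjSQ => yyjjjyjyQ => yyjjjyjyj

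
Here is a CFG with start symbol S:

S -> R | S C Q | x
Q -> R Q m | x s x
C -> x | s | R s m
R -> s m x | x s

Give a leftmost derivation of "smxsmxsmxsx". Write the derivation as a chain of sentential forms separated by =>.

S=>SCQ=>RCQ=>smxCQ=>smxRsmQ=>smxsmxsmQ=>smxsmxsmxsx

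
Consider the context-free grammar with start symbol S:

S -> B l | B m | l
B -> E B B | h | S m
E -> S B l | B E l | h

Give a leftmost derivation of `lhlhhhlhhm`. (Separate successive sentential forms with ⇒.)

S ⇒ Bm   [S -> B m]
Bm ⇒ EBBm   [B -> E B B]
EBBm ⇒ BElBBm   [E -> B E l]
BElBBm ⇒ EBBElBBm   [B -> E B B]
EBBElBBm ⇒ SBlBBElBBm   [E -> S B l]
SBlBBElBBm ⇒ lBlBBElBBm   [S -> l]
lBlBBElBBm ⇒ lhlBBElBBm   [B -> h]
lhlBBElBBm ⇒ lhlhBElBBm   [B -> h]
lhlhBElBBm ⇒ lhlhhElBBm   [B -> h]
lhlhhElBBm ⇒ lhlhhhlBBm   [E -> h]
lhlhhhlBBm ⇒ lhlhhhlhBm   [B -> h]
lhlhhhlhBm ⇒ lhlhhhlhhm   [B -> h]

S ⇒ Bm ⇒ EBBm ⇒ BElBBm ⇒ EBBElBBm ⇒ SBlBBElBBm ⇒ lBlBBElBBm ⇒ lhlBBElBBm ⇒ lhlhBElBBm ⇒ lhlhhElBBm ⇒ lhlhhhlBBm ⇒ lhlhhhlhBm ⇒ lhlhhhlhhm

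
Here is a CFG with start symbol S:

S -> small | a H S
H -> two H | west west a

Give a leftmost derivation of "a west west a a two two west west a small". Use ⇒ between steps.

S ⇒ a H S ⇒ a west west a S ⇒ a west west a a H S ⇒ a west west a a two H S ⇒ a west west a a two two H S ⇒ a west west a a two two west west a S ⇒ a west west a a two two west west a small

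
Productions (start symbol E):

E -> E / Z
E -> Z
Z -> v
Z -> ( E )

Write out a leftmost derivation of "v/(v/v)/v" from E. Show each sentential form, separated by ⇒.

E⇒E/Z⇒E/Z/Z⇒Z/Z/Z⇒v/Z/Z⇒v/(E)/Z⇒v/(E/Z)/Z⇒v/(Z/Z)/Z⇒v/(v/Z)/Z⇒v/(v/v)/Z⇒v/(v/v)/v

E ⇒ E/Z   [E -> E / Z]
E/Z ⇒ E/Z/Z   [E -> E / Z]
E/Z/Z ⇒ Z/Z/Z   [E -> Z]
Z/Z/Z ⇒ v/Z/Z   [Z -> v]
v/Z/Z ⇒ v/(E)/Z   [Z -> ( E )]
v/(E)/Z ⇒ v/(E/Z)/Z   [E -> E / Z]
v/(E/Z)/Z ⇒ v/(Z/Z)/Z   [E -> Z]
v/(Z/Z)/Z ⇒ v/(v/Z)/Z   [Z -> v]
v/(v/Z)/Z ⇒ v/(v/v)/Z   [Z -> v]
v/(v/v)/Z ⇒ v/(v/v)/v   [Z -> v]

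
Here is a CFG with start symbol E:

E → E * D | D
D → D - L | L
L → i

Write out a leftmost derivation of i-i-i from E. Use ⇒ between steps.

E ⇒ D ⇒ D-L ⇒ D-L-L ⇒ L-L-L ⇒ i-L-L ⇒ i-i-L ⇒ i-i-i

E ⇒ D   [E → D]
D ⇒ D-L   [D → D - L]
D-L ⇒ D-L-L   [D → D - L]
D-L-L ⇒ L-L-L   [D → L]
L-L-L ⇒ i-L-L   [L → i]
i-L-L ⇒ i-i-L   [L → i]
i-i-L ⇒ i-i-i   [L → i]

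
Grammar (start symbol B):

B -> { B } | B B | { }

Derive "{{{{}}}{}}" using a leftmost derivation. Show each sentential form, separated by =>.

B => {B}   [B -> { B }]
{B} => {BB}   [B -> B B]
{BB} => {{B}B}   [B -> { B }]
{{B}B} => {{{B}}B}   [B -> { B }]
{{{B}}B} => {{{{}}}B}   [B -> { }]
{{{{}}}B} => {{{{}}}{}}   [B -> { }]

B => {B} => {BB} => {{B}B} => {{{B}}B} => {{{{}}}B} => {{{{}}}{}}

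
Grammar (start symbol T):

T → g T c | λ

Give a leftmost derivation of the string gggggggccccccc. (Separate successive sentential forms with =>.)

T => gTc   [T → g T c]
gTc => ggTcc   [T → g T c]
ggTcc => gggTccc   [T → g T c]
gggTccc => ggggTcccc   [T → g T c]
ggggTcccc => gggggTccccc   [T → g T c]
gggggTccccc => ggggggTcccccc   [T → g T c]
ggggggTcccccc => gggggggTccccccc   [T → g T c]
gggggggTccccccc => gggggggccccccc   [T → λ]

T => gTc => ggTcc => gggTccc => ggggTcccc => gggggTccccc => ggggggTcccccc => gggggggTccccccc => gggggggccccccc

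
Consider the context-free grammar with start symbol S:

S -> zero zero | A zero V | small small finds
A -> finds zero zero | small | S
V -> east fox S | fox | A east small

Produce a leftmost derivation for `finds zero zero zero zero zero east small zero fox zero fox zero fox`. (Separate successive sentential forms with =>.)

S => A zero V => S zero V => A zero V zero V => S zero V zero V => A zero V zero V zero V => S zero V zero V zero V => A zero V zero V zero V zero V => finds zero zero zero V zero V zero V zero V => finds zero zero zero A east small zero V zero V zero V => finds zero zero zero S east small zero V zero V zero V => finds zero zero zero zero zero east small zero V zero V zero V => finds zero zero zero zero zero east small zero fox zero V zero V => finds zero zero zero zero zero east small zero fox zero fox zero V => finds zero zero zero zero zero east small zero fox zero fox zero fox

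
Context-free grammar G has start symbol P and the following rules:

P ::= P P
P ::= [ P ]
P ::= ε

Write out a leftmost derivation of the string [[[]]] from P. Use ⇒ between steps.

P⇒PP⇒[P]P⇒[[P]]P⇒[[[P]]]P⇒[[[]]]P⇒[[[]]]

P ⇒ PP   [P ::= P P]
PP ⇒ [P]P   [P ::= [ P ]]
[P]P ⇒ [[P]]P   [P ::= [ P ]]
[[P]]P ⇒ [[[P]]]P   [P ::= [ P ]]
[[[P]]]P ⇒ [[[]]]P   [P ::= ε]
[[[]]]P ⇒ [[[]]]   [P ::= ε]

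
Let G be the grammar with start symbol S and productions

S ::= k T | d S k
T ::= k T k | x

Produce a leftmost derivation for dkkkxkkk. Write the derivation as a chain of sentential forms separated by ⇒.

S ⇒ dSk ⇒ dkTk ⇒ dkkTkk ⇒ dkkkTkkk ⇒ dkkkxkkk

S ⇒ dSk   [S ::= d S k]
dSk ⇒ dkTk   [S ::= k T]
dkTk ⇒ dkkTkk   [T ::= k T k]
dkkTkk ⇒ dkkkTkkk   [T ::= k T k]
dkkkTkkk ⇒ dkkkxkkk   [T ::= x]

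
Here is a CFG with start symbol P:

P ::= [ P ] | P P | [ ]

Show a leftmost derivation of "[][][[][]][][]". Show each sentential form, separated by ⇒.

P ⇒ PP   [P ::= P P]
PP ⇒ []P   [P ::= [ ]]
[]P ⇒ []PP   [P ::= P P]
[]PP ⇒ []PPP   [P ::= P P]
[]PPP ⇒ []PPPP   [P ::= P P]
[]PPPP ⇒ [][]PPP   [P ::= [ ]]
[][]PPP ⇒ [][][P]PP   [P ::= [ P ]]
[][][P]PP ⇒ [][][PP]PP   [P ::= P P]
[][][PP]PP ⇒ [][][[]P]PP   [P ::= [ ]]
[][][[]P]PP ⇒ [][][[][]]PP   [P ::= [ ]]
[][][[][]]PP ⇒ [][][[][]][]P   [P ::= [ ]]
[][][[][]][]P ⇒ [][][[][]][][]   [P ::= [ ]]

P ⇒ PP ⇒ []P ⇒ []PP ⇒ []PPP ⇒ []PPPP ⇒ [][]PPP ⇒ [][][P]PP ⇒ [][][PP]PP ⇒ [][][[]P]PP ⇒ [][][[][]]PP ⇒ [][][[][]][]P ⇒ [][][[][]][][]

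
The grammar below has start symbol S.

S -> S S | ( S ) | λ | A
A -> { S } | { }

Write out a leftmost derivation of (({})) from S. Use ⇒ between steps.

S ⇒ (S) ⇒ ((S)) ⇒ ((A)) ⇒ (({}))

S ⇒ (S)   [S -> ( S )]
(S) ⇒ ((S))   [S -> ( S )]
((S)) ⇒ ((A))   [S -> A]
((A)) ⇒ (({}))   [A -> { }]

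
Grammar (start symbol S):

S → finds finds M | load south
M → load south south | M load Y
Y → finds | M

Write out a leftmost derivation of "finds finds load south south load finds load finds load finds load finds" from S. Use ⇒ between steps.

S ⇒ finds finds M ⇒ finds finds M load Y ⇒ finds finds M load Y load Y ⇒ finds finds M load Y load Y load Y ⇒ finds finds M load Y load Y load Y load Y ⇒ finds finds load south south load Y load Y load Y load Y ⇒ finds finds load south south load finds load Y load Y load Y ⇒ finds finds load south south load finds load finds load Y load Y ⇒ finds finds load south south load finds load finds load finds load Y ⇒ finds finds load south south load finds load finds load finds load finds

S ⇒ finds finds M   [S → finds finds M]
finds finds M ⇒ finds finds M load Y   [M → M load Y]
finds finds M load Y ⇒ finds finds M load Y load Y   [M → M load Y]
finds finds M load Y load Y ⇒ finds finds M load Y load Y load Y   [M → M load Y]
finds finds M load Y load Y load Y ⇒ finds finds M load Y load Y load Y load Y   [M → M load Y]
finds finds M load Y load Y load Y load Y ⇒ finds finds load south south load Y load Y load Y load Y   [M → load south south]
finds finds load south south load Y load Y load Y load Y ⇒ finds finds load south south load finds load Y load Y load Y   [Y → finds]
finds finds load south south load finds load Y load Y load Y ⇒ finds finds load south south load finds load finds load Y load Y   [Y → finds]
finds finds load south south load finds load finds load Y load Y ⇒ finds finds load south south load finds load finds load finds load Y   [Y → finds]
finds finds load south south load finds load finds load finds load Y ⇒ finds finds load south south load finds load finds load finds load finds   [Y → finds]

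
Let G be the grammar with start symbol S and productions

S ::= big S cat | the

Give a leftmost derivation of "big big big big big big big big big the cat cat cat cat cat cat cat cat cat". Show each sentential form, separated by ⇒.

S ⇒ big S cat   [S ::= big S cat]
big S cat ⇒ big big S cat cat   [S ::= big S cat]
big big S cat cat ⇒ big big big S cat cat cat   [S ::= big S cat]
big big big S cat cat cat ⇒ big big big big S cat cat cat cat   [S ::= big S cat]
big big big big S cat cat cat cat ⇒ big big big big big S cat cat cat cat cat   [S ::= big S cat]
big big big big big S cat cat cat cat cat ⇒ big big big big big big S cat cat cat cat cat cat   [S ::= big S cat]
big big big big big big S cat cat cat cat cat cat ⇒ big big big big big big big S cat cat cat cat cat cat cat   [S ::= big S cat]
big big big big big big big S cat cat cat cat cat cat cat ⇒ big big big big big big big big S cat cat cat cat cat cat cat cat   [S ::= big S cat]
big big big big big big big big S cat cat cat cat cat cat cat cat ⇒ big big big big big big big big big S cat cat cat cat cat cat cat cat cat   [S ::= big S cat]
big big big big big big big big big S cat cat cat cat cat cat cat cat cat ⇒ big big big big big big big big big the cat cat cat cat cat cat cat cat cat   [S ::= the]

S ⇒ big S cat ⇒ big big S cat cat ⇒ big big big S cat cat cat ⇒ big big big big S cat cat cat cat ⇒ big big big big big S cat cat cat cat cat ⇒ big big big big big big S cat cat cat cat cat cat ⇒ big big big big big big big S cat cat cat cat cat cat cat ⇒ big big big big big big big big S cat cat cat cat cat cat cat cat ⇒ big big big big big big big big big S cat cat cat cat cat cat cat cat cat ⇒ big big big big big big big big big the cat cat cat cat cat cat cat cat cat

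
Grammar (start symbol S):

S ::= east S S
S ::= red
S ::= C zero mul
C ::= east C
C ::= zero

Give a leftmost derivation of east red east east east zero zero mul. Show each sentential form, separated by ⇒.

S ⇒ east S S   [S ::= east S S]
east S S ⇒ east red S   [S ::= red]
east red S ⇒ east red C zero mul   [S ::= C zero mul]
east red C zero mul ⇒ east red east C zero mul   [C ::= east C]
east red east C zero mul ⇒ east red east east C zero mul   [C ::= east C]
east red east east C zero mul ⇒ east red east east east C zero mul   [C ::= east C]
east red east east east C zero mul ⇒ east red east east east zero zero mul   [C ::= zero]

S ⇒ east S S ⇒ east red S ⇒ east red C zero mul ⇒ east red east C zero mul ⇒ east red east east C zero mul ⇒ east red east east east C zero mul ⇒ east red east east east zero zero mul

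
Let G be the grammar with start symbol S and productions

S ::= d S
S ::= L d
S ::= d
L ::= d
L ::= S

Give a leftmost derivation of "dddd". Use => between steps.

S=>Ld=>Sd=>dSd=>dLdd=>dSdd=>dddd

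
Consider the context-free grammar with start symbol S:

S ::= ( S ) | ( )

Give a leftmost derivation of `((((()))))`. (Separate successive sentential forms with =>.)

S => (S)   [S ::= ( S )]
(S) => ((S))   [S ::= ( S )]
((S)) => (((S)))   [S ::= ( S )]
(((S))) => ((((S))))   [S ::= ( S )]
((((S)))) => ((((()))))   [S ::= ( )]

S => (S) => ((S)) => (((S))) => ((((S)))) => ((((()))))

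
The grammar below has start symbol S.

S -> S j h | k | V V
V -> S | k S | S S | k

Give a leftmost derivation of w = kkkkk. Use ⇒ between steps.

S ⇒ VV ⇒ SV ⇒ VVV ⇒ SSVV ⇒ VVSVV ⇒ kVSVV ⇒ kkSVV ⇒ kkkVV ⇒ kkkkV ⇒ kkkkk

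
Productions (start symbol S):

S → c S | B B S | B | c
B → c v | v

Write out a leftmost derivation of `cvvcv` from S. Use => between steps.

S => BBS   [S → B B S]
BBS => cvBS   [B → c v]
cvBS => cvvS   [B → v]
cvvS => cvvB   [S → B]
cvvB => cvvcv   [B → c v]

S => BBS => cvBS => cvvS => cvvB => cvvcv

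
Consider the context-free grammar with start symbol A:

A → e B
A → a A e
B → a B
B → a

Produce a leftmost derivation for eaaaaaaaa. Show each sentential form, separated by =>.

A => eB   [A → e B]
eB => eaB   [B → a B]
eaB => eaaB   [B → a B]
eaaB => eaaaB   [B → a B]
eaaaB => eaaaaB   [B → a B]
eaaaaB => eaaaaaB   [B → a B]
eaaaaaB => eaaaaaaB   [B → a B]
eaaaaaaB => eaaaaaaaB   [B → a B]
eaaaaaaaB => eaaaaaaaa   [B → a]

A=>eB=>eaB=>eaaB=>eaaaB=>eaaaaB=>eaaaaaB=>eaaaaaaB=>eaaaaaaaB=>eaaaaaaaa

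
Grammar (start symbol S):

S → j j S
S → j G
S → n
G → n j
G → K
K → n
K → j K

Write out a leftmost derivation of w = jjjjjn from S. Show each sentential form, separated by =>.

S=>jG=>jK=>jjK=>jjjK=>jjjjK=>jjjjjK=>jjjjjn

S => jG   [S → j G]
jG => jK   [G → K]
jK => jjK   [K → j K]
jjK => jjjK   [K → j K]
jjjK => jjjjK   [K → j K]
jjjjK => jjjjjK   [K → j K]
jjjjjK => jjjjjn   [K → n]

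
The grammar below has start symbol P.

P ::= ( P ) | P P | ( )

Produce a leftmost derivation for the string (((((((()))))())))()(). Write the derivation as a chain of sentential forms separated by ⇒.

P⇒PP⇒PPP⇒(P)PP⇒((P))PP⇒(((P)))PP⇒(((PP)))PP⇒((((P)P)))PP⇒(((((P))P)))PP⇒((((((P)))P)))PP⇒(((((((P))))P)))PP⇒(((((((()))))P)))PP⇒(((((((()))))())))PP⇒(((((((()))))())))()P⇒(((((((()))))())))()()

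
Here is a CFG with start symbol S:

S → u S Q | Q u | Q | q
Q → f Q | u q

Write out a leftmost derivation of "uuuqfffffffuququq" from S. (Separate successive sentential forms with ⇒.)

S ⇒ uSQ ⇒ uuSQQ ⇒ uuuSQQQ ⇒ uuuqQQQ ⇒ uuuqfQQQ ⇒ uuuqffQQQ ⇒ uuuqfffQQQ ⇒ uuuqffffQQQ ⇒ uuuqfffffQQQ ⇒ uuuqffffffQQQ ⇒ uuuqfffffffQQQ ⇒ uuuqfffffffuqQQ ⇒ uuuqfffffffuquqQ ⇒ uuuqfffffffuququq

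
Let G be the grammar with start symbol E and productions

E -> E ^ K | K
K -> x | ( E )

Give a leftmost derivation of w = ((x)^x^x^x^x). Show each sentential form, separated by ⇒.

E⇒K⇒(E)⇒(E^K)⇒(E^K^K)⇒(E^K^K^K)⇒(E^K^K^K^K)⇒(K^K^K^K^K)⇒((E)^K^K^K^K)⇒((K)^K^K^K^K)⇒((x)^K^K^K^K)⇒((x)^x^K^K^K)⇒((x)^x^x^K^K)⇒((x)^x^x^x^K)⇒((x)^x^x^x^x)

E ⇒ K   [E -> K]
K ⇒ (E)   [K -> ( E )]
(E) ⇒ (E^K)   [E -> E ^ K]
(E^K) ⇒ (E^K^K)   [E -> E ^ K]
(E^K^K) ⇒ (E^K^K^K)   [E -> E ^ K]
(E^K^K^K) ⇒ (E^K^K^K^K)   [E -> E ^ K]
(E^K^K^K^K) ⇒ (K^K^K^K^K)   [E -> K]
(K^K^K^K^K) ⇒ ((E)^K^K^K^K)   [K -> ( E )]
((E)^K^K^K^K) ⇒ ((K)^K^K^K^K)   [E -> K]
((K)^K^K^K^K) ⇒ ((x)^K^K^K^K)   [K -> x]
((x)^K^K^K^K) ⇒ ((x)^x^K^K^K)   [K -> x]
((x)^x^K^K^K) ⇒ ((x)^x^x^K^K)   [K -> x]
((x)^x^x^K^K) ⇒ ((x)^x^x^x^K)   [K -> x]
((x)^x^x^x^K) ⇒ ((x)^x^x^x^x)   [K -> x]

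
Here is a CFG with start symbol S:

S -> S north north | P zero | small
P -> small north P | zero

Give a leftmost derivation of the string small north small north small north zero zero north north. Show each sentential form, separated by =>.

S => S north north   [S -> S north north]
S north north => P zero north north   [S -> P zero]
P zero north north => small north P zero north north   [P -> small north P]
small north P zero north north => small north small north P zero north north   [P -> small north P]
small north small north P zero north north => small north small north small north P zero north north   [P -> small north P]
small north small north small north P zero north north => small north small north small north zero zero north north   [P -> zero]

S => S north north => P zero north north => small north P zero north north => small north small north P zero north north => small north small north small north P zero north north => small north small north small north zero zero north north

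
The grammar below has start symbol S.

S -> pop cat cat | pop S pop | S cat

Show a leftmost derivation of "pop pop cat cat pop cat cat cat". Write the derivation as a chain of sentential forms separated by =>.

S => S cat => S cat cat => S cat cat cat => pop S pop cat cat cat => pop pop cat cat pop cat cat cat

S => S cat   [S -> S cat]
S cat => S cat cat   [S -> S cat]
S cat cat => S cat cat cat   [S -> S cat]
S cat cat cat => pop S pop cat cat cat   [S -> pop S pop]
pop S pop cat cat cat => pop pop cat cat pop cat cat cat   [S -> pop cat cat]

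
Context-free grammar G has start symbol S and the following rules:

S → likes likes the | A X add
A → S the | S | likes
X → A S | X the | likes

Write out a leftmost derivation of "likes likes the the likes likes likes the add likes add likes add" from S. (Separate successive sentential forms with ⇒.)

S ⇒ A X add ⇒ S X add ⇒ A X add X add ⇒ S X add X add ⇒ A X add X add X add ⇒ S the X add X add X add ⇒ likes likes the the X add X add X add ⇒ likes likes the the A S add X add X add ⇒ likes likes the the likes S add X add X add ⇒ likes likes the the likes likes likes the add X add X add ⇒ likes likes the the likes likes likes the add likes add X add ⇒ likes likes the the likes likes likes the add likes add likes add

S ⇒ A X add   [S → A X add]
A X add ⇒ S X add   [A → S]
S X add ⇒ A X add X add   [S → A X add]
A X add X add ⇒ S X add X add   [A → S]
S X add X add ⇒ A X add X add X add   [S → A X add]
A X add X add X add ⇒ S the X add X add X add   [A → S the]
S the X add X add X add ⇒ likes likes the the X add X add X add   [S → likes likes the]
likes likes the the X add X add X add ⇒ likes likes the the A S add X add X add   [X → A S]
likes likes the the A S add X add X add ⇒ likes likes the the likes S add X add X add   [A → likes]
likes likes the the likes S add X add X add ⇒ likes likes the the likes likes likes the add X add X add   [S → likes likes the]
likes likes the the likes likes likes the add X add X add ⇒ likes likes the the likes likes likes the add likes add X add   [X → likes]
likes likes the the likes likes likes the add likes add X add ⇒ likes likes the the likes likes likes the add likes add likes add   [X → likes]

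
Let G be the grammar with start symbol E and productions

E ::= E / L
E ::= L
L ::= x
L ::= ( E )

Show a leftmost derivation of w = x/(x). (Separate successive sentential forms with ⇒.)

E ⇒ E/L   [E ::= E / L]
E/L ⇒ L/L   [E ::= L]
L/L ⇒ x/L   [L ::= x]
x/L ⇒ x/(E)   [L ::= ( E )]
x/(E) ⇒ x/(L)   [E ::= L]
x/(L) ⇒ x/(x)   [L ::= x]

E⇒E/L⇒L/L⇒x/L⇒x/(E)⇒x/(L)⇒x/(x)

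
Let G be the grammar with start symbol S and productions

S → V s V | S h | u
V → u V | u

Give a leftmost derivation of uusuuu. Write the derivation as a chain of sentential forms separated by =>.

S => VsV => uVsV => uusV => uusuV => uusuuV => uusuuu

S => VsV   [S → V s V]
VsV => uVsV   [V → u V]
uVsV => uusV   [V → u]
uusV => uusuV   [V → u V]
uusuV => uusuuV   [V → u V]
uusuuV => uusuuu   [V → u]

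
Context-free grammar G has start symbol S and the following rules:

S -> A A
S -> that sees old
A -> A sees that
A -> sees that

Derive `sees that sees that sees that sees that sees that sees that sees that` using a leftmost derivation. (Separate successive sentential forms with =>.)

S => A A   [S -> A A]
A A => sees that A   [A -> sees that]
sees that A => sees that A sees that   [A -> A sees that]
sees that A sees that => sees that A sees that sees that   [A -> A sees that]
sees that A sees that sees that => sees that A sees that sees that sees that   [A -> A sees that]
sees that A sees that sees that sees that => sees that A sees that sees that sees that sees that   [A -> A sees that]
sees that A sees that sees that sees that sees that => sees that A sees that sees that sees that sees that sees that   [A -> A sees that]
sees that A sees that sees that sees that sees that sees that => sees that sees that sees that sees that sees that sees that sees that   [A -> sees that]

S => A A => sees that A => sees that A sees that => sees that A sees that sees that => sees that A sees that sees that sees that => sees that A sees that sees that sees that sees that => sees that A sees that sees that sees that sees that sees that => sees that sees that sees that sees that sees that sees that sees that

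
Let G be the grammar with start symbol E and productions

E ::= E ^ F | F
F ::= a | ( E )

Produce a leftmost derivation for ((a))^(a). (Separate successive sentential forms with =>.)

E=>E^F=>F^F=>(E)^F=>(F)^F=>((E))^F=>((F))^F=>((a))^F=>((a))^(E)=>((a))^(F)=>((a))^(a)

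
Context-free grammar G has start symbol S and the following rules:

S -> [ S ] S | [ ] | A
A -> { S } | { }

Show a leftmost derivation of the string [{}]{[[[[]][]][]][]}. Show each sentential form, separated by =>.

S => [S]S => [A]S => [{}]S => [{}]A => [{}]{S} => [{}]{[S]S} => [{}]{[[S]S]S} => [{}]{[[[S]S]S]S} => [{}]{[[[[]]S]S]S} => [{}]{[[[[]][]]S]S} => [{}]{[[[[]][]][]]S} => [{}]{[[[[]][]][]][]}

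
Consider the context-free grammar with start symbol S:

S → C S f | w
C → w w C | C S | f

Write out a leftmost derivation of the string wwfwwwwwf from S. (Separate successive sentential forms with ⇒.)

S ⇒ CSf ⇒ CSSf ⇒ CSSSf ⇒ CSSSSf ⇒ CSSSSSf ⇒ wwCSSSSSf ⇒ wwfSSSSSf ⇒ wwfwSSSSf ⇒ wwfwwSSSf ⇒ wwfwwwSSf ⇒ wwfwwwwSf ⇒ wwfwwwwwf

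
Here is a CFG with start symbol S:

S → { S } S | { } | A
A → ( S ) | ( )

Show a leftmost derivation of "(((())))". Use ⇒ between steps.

S ⇒ A ⇒ (S) ⇒ (A) ⇒ ((S)) ⇒ ((A)) ⇒ (((S))) ⇒ (((A))) ⇒ (((())))

S ⇒ A   [S → A]
A ⇒ (S)   [A → ( S )]
(S) ⇒ (A)   [S → A]
(A) ⇒ ((S))   [A → ( S )]
((S)) ⇒ ((A))   [S → A]
((A)) ⇒ (((S)))   [A → ( S )]
(((S))) ⇒ (((A)))   [S → A]
(((A))) ⇒ (((())))   [A → ( )]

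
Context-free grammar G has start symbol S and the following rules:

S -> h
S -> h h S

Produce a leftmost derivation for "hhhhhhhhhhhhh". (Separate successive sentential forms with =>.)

S=>hhS=>hhhhS=>hhhhhhS=>hhhhhhhhS=>hhhhhhhhhhS=>hhhhhhhhhhhhS=>hhhhhhhhhhhhh

S => hhS   [S -> h h S]
hhS => hhhhS   [S -> h h S]
hhhhS => hhhhhhS   [S -> h h S]
hhhhhhS => hhhhhhhhS   [S -> h h S]
hhhhhhhhS => hhhhhhhhhhS   [S -> h h S]
hhhhhhhhhhS => hhhhhhhhhhhhS   [S -> h h S]
hhhhhhhhhhhhS => hhhhhhhhhhhhh   [S -> h]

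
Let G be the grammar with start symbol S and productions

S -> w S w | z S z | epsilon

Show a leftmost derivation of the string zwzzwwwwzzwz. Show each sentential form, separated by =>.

S => zSz => zwSwz => zwzSzwz => zwzzSzzwz => zwzzwSwzzwz => zwzzwwSwwzzwz => zwzzwwwwzzwz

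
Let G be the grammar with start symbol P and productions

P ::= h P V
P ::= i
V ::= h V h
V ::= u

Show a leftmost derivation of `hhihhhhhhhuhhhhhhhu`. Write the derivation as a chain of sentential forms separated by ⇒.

P⇒hPV⇒hhPVV⇒hhiVV⇒hhihVhV⇒hhihhVhhV⇒hhihhhVhhhV⇒hhihhhhVhhhhV⇒hhihhhhhVhhhhhV⇒hhihhhhhhVhhhhhhV⇒hhihhhhhhhVhhhhhhhV⇒hhihhhhhhhuhhhhhhhV⇒hhihhhhhhhuhhhhhhhu

P ⇒ hPV   [P ::= h P V]
hPV ⇒ hhPVV   [P ::= h P V]
hhPVV ⇒ hhiVV   [P ::= i]
hhiVV ⇒ hhihVhV   [V ::= h V h]
hhihVhV ⇒ hhihhVhhV   [V ::= h V h]
hhihhVhhV ⇒ hhihhhVhhhV   [V ::= h V h]
hhihhhVhhhV ⇒ hhihhhhVhhhhV   [V ::= h V h]
hhihhhhVhhhhV ⇒ hhihhhhhVhhhhhV   [V ::= h V h]
hhihhhhhVhhhhhV ⇒ hhihhhhhhVhhhhhhV   [V ::= h V h]
hhihhhhhhVhhhhhhV ⇒ hhihhhhhhhVhhhhhhhV   [V ::= h V h]
hhihhhhhhhVhhhhhhhV ⇒ hhihhhhhhhuhhhhhhhV   [V ::= u]
hhihhhhhhhuhhhhhhhV ⇒ hhihhhhhhhuhhhhhhhu   [V ::= u]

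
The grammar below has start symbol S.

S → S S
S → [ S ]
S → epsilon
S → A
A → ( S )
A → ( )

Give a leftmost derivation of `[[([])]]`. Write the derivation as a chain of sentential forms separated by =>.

S => SS   [S → S S]
SS => [S]S   [S → [ S ]]
[S]S => [SS]S   [S → S S]
[SS]S => [[S]S]S   [S → [ S ]]
[[S]S]S => [[A]S]S   [S → A]
[[A]S]S => [[(S)]S]S   [A → ( S )]
[[(S)]S]S => [[([S])]S]S   [S → [ S ]]
[[([S])]S]S => [[([])]S]S   [S → epsilon]
[[([])]S]S => [[([])]]S   [S → epsilon]
[[([])]]S => [[([])]]   [S → epsilon]

S => SS => [S]S => [SS]S => [[S]S]S => [[A]S]S => [[(S)]S]S => [[([S])]S]S => [[([])]S]S => [[([])]]S => [[([])]]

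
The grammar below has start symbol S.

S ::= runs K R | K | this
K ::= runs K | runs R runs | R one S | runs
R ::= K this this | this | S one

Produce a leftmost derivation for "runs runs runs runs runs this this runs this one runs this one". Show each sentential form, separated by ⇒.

S ⇒ runs K R ⇒ runs runs R runs R ⇒ runs runs S one runs R ⇒ runs runs runs K R one runs R ⇒ runs runs runs runs R runs R one runs R ⇒ runs runs runs runs K this this runs R one runs R ⇒ runs runs runs runs runs this this runs R one runs R ⇒ runs runs runs runs runs this this runs this one runs R ⇒ runs runs runs runs runs this this runs this one runs S one ⇒ runs runs runs runs runs this this runs this one runs this one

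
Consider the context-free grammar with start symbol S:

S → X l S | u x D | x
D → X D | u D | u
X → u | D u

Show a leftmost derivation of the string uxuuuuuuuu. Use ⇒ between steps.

S ⇒ uxD ⇒ uxXD ⇒ uxDuD ⇒ uxXDuD ⇒ uxDuDuD ⇒ uxuDuDuD ⇒ uxuuDuDuD ⇒ uxuuuuDuD ⇒ uxuuuuuuD ⇒ uxuuuuuuXD ⇒ uxuuuuuuuD ⇒ uxuuuuuuuu

S ⇒ uxD   [S → u x D]
uxD ⇒ uxXD   [D → X D]
uxXD ⇒ uxDuD   [X → D u]
uxDuD ⇒ uxXDuD   [D → X D]
uxXDuD ⇒ uxDuDuD   [X → D u]
uxDuDuD ⇒ uxuDuDuD   [D → u D]
uxuDuDuD ⇒ uxuuDuDuD   [D → u D]
uxuuDuDuD ⇒ uxuuuuDuD   [D → u]
uxuuuuDuD ⇒ uxuuuuuuD   [D → u]
uxuuuuuuD ⇒ uxuuuuuuXD   [D → X D]
uxuuuuuuXD ⇒ uxuuuuuuuD   [X → u]
uxuuuuuuuD ⇒ uxuuuuuuuu   [D → u]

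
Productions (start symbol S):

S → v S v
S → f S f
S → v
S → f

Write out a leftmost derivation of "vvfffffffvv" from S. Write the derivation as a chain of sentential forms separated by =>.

S => vSv   [S → v S v]
vSv => vvSvv   [S → v S v]
vvSvv => vvfSfvv   [S → f S f]
vvfSfvv => vvffSffvv   [S → f S f]
vvffSffvv => vvfffSfffvv   [S → f S f]
vvfffSfffvv => vvfffffffvv   [S → f]

S=>vSv=>vvSvv=>vvfSfvv=>vvffSffvv=>vvfffSfffvv=>vvfffffffvv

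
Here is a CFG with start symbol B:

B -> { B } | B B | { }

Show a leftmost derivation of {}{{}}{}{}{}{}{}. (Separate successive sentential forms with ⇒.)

B ⇒ BB   [B -> B B]
BB ⇒ BBB   [B -> B B]
BBB ⇒ {}BB   [B -> { }]
{}BB ⇒ {}BBB   [B -> B B]
{}BBB ⇒ {}BBBB   [B -> B B]
{}BBBB ⇒ {}BBBBB   [B -> B B]
{}BBBBB ⇒ {}BBBBBB   [B -> B B]
{}BBBBBB ⇒ {}{B}BBBBB   [B -> { B }]
{}{B}BBBBB ⇒ {}{{}}BBBBB   [B -> { }]
{}{{}}BBBBB ⇒ {}{{}}{}BBBB   [B -> { }]
{}{{}}{}BBBB ⇒ {}{{}}{}{}BBB   [B -> { }]
{}{{}}{}{}BBB ⇒ {}{{}}{}{}{}BB   [B -> { }]
{}{{}}{}{}{}BB ⇒ {}{{}}{}{}{}{}B   [B -> { }]
{}{{}}{}{}{}{}B ⇒ {}{{}}{}{}{}{}{}   [B -> { }]

B⇒BB⇒BBB⇒{}BB⇒{}BBB⇒{}BBBB⇒{}BBBBB⇒{}BBBBBB⇒{}{B}BBBBB⇒{}{{}}BBBBB⇒{}{{}}{}BBBB⇒{}{{}}{}{}BBB⇒{}{{}}{}{}{}BB⇒{}{{}}{}{}{}{}B⇒{}{{}}{}{}{}{}{}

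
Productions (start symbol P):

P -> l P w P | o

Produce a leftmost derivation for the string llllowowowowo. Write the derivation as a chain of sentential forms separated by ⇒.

P ⇒ lPwP ⇒ llPwPwP ⇒ lllPwPwPwP ⇒ llllPwPwPwPwP ⇒ llllowPwPwPwP ⇒ llllowowPwPwP ⇒ llllowowowPwP ⇒ llllowowowowP ⇒ llllowowowowo

P ⇒ lPwP   [P -> l P w P]
lPwP ⇒ llPwPwP   [P -> l P w P]
llPwPwP ⇒ lllPwPwPwP   [P -> l P w P]
lllPwPwPwP ⇒ llllPwPwPwPwP   [P -> l P w P]
llllPwPwPwPwP ⇒ llllowPwPwPwP   [P -> o]
llllowPwPwPwP ⇒ llllowowPwPwP   [P -> o]
llllowowPwPwP ⇒ llllowowowPwP   [P -> o]
llllowowowPwP ⇒ llllowowowowP   [P -> o]
llllowowowowP ⇒ llllowowowowo   [P -> o]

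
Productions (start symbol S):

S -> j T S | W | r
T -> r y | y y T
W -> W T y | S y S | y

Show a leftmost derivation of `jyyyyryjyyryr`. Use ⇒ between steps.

S ⇒ jTS ⇒ jyyTS ⇒ jyyyyTS ⇒ jyyyyryS ⇒ jyyyyryjTS ⇒ jyyyyryjyyTS ⇒ jyyyyryjyyryS ⇒ jyyyyryjyyryr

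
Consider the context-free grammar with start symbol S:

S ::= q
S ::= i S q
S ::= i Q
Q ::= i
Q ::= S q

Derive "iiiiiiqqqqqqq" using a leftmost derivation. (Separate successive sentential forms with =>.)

S => iSq   [S ::= i S q]
iSq => iiSqq   [S ::= i S q]
iiSqq => iiiSqqq   [S ::= i S q]
iiiSqqq => iiiiSqqqq   [S ::= i S q]
iiiiSqqqq => iiiiiQqqqq   [S ::= i Q]
iiiiiQqqqq => iiiiiSqqqqq   [Q ::= S q]
iiiiiSqqqqq => iiiiiiQqqqqq   [S ::= i Q]
iiiiiiQqqqqq => iiiiiiSqqqqqq   [Q ::= S q]
iiiiiiSqqqqqq => iiiiiiqqqqqqq   [S ::= q]

S => iSq => iiSqq => iiiSqqq => iiiiSqqqq => iiiiiQqqqq => iiiiiSqqqqq => iiiiiiQqqqqq => iiiiiiSqqqqqq => iiiiiiqqqqqqq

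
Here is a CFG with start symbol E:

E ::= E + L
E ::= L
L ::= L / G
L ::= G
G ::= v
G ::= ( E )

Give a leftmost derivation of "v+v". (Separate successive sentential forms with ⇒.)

E ⇒ E+L ⇒ L+L ⇒ G+L ⇒ v+L ⇒ v+G ⇒ v+v

E ⇒ E+L   [E ::= E + L]
E+L ⇒ L+L   [E ::= L]
L+L ⇒ G+L   [L ::= G]
G+L ⇒ v+L   [G ::= v]
v+L ⇒ v+G   [L ::= G]
v+G ⇒ v+v   [G ::= v]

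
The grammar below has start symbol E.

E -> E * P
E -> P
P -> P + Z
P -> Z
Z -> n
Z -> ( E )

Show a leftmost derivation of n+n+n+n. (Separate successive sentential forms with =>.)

E => P   [E -> P]
P => P+Z   [P -> P + Z]
P+Z => P+Z+Z   [P -> P + Z]
P+Z+Z => P+Z+Z+Z   [P -> P + Z]
P+Z+Z+Z => Z+Z+Z+Z   [P -> Z]
Z+Z+Z+Z => n+Z+Z+Z   [Z -> n]
n+Z+Z+Z => n+n+Z+Z   [Z -> n]
n+n+Z+Z => n+n+n+Z   [Z -> n]
n+n+n+Z => n+n+n+n   [Z -> n]

E=>P=>P+Z=>P+Z+Z=>P+Z+Z+Z=>Z+Z+Z+Z=>n+Z+Z+Z=>n+n+Z+Z=>n+n+n+Z=>n+n+n+n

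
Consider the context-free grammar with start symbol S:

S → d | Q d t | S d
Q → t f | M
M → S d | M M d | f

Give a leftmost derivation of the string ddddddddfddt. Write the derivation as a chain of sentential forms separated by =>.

S => Qdt   [S → Q d t]
Qdt => Mdt   [Q → M]
Mdt => MMddt   [M → M M d]
MMddt => MMdMddt   [M → M M d]
MMdMddt => SdMdMddt   [M → S d]
SdMdMddt => ddMdMddt   [S → d]
ddMdMddt => ddSddMddt   [M → S d]
ddSddMddt => ddSdddMddt   [S → S d]
ddSdddMddt => ddSddddMddt   [S → S d]
ddSddddMddt => ddSdddddMddt   [S → S d]
ddSdddddMddt => ddddddddMddt   [S → d]
ddddddddMddt => ddddddddfddt   [M → f]

S => Qdt => Mdt => MMddt => MMdMddt => SdMdMddt => ddMdMddt => ddSddMddt => ddSdddMddt => ddSddddMddt => ddSdddddMddt => ddddddddMddt => ddddddddfddt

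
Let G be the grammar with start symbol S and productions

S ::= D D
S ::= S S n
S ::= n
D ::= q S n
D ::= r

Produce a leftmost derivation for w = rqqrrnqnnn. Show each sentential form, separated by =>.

S => DD => rD => rqSn => rqDDn => rqqSnDn => rqqDDnDn => rqqrDnDn => rqqrrnDn => rqqrrnqSnn => rqqrrnqnnn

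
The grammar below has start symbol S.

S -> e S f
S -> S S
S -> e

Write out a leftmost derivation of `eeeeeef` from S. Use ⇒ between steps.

S ⇒ eSf ⇒ eSSf ⇒ eeSf ⇒ eeSSf ⇒ eeSSSf ⇒ eeSSSSf ⇒ eeeSSSf ⇒ eeeeSSf ⇒ eeeeeSf ⇒ eeeeeef

S ⇒ eSf   [S -> e S f]
eSf ⇒ eSSf   [S -> S S]
eSSf ⇒ eeSf   [S -> e]
eeSf ⇒ eeSSf   [S -> S S]
eeSSf ⇒ eeSSSf   [S -> S S]
eeSSSf ⇒ eeSSSSf   [S -> S S]
eeSSSSf ⇒ eeeSSSf   [S -> e]
eeeSSSf ⇒ eeeeSSf   [S -> e]
eeeeSSf ⇒ eeeeeSf   [S -> e]
eeeeeSf ⇒ eeeeeef   [S -> e]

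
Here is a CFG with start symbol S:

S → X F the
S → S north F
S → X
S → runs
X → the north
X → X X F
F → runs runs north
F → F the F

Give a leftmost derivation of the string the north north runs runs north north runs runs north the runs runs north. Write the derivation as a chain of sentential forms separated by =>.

S => S north F   [S → S north F]
S north F => S north F north F   [S → S north F]
S north F north F => X north F north F   [S → X]
X north F north F => the north north F north F   [X → the north]
the north north F north F => the north north runs runs north north F   [F → runs runs north]
the north north runs runs north north F => the north north runs runs north north F the F   [F → F the F]
the north north runs runs north north F the F => the north north runs runs north north runs runs north the F   [F → runs runs north]
the north north runs runs north north runs runs north the F => the north north runs runs north north runs runs north the runs runs north   [F → runs runs north]

S => S north F => S north F north F => X north F north F => the north north F north F => the north north runs runs north north F => the north north runs runs north north F the F => the north north runs runs north north runs runs north the F => the north north runs runs north north runs runs north the runs runs north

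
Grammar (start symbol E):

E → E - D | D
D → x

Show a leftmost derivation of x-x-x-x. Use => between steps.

E => E-D   [E → E - D]
E-D => E-D-D   [E → E - D]
E-D-D => E-D-D-D   [E → E - D]
E-D-D-D => D-D-D-D   [E → D]
D-D-D-D => x-D-D-D   [D → x]
x-D-D-D => x-x-D-D   [D → x]
x-x-D-D => x-x-x-D   [D → x]
x-x-x-D => x-x-x-x   [D → x]

E => E-D => E-D-D => E-D-D-D => D-D-D-D => x-D-D-D => x-x-D-D => x-x-x-D => x-x-x-x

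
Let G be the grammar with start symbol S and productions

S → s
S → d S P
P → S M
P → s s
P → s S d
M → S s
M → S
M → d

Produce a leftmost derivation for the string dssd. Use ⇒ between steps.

S ⇒ dSP ⇒ dsP ⇒ dsSM ⇒ dssM ⇒ dssd

S ⇒ dSP   [S → d S P]
dSP ⇒ dsP   [S → s]
dsP ⇒ dsSM   [P → S M]
dsSM ⇒ dssM   [S → s]
dssM ⇒ dssd   [M → d]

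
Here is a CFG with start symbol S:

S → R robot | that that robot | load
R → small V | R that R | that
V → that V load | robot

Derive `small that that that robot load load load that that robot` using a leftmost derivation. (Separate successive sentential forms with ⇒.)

S ⇒ R robot ⇒ R that R robot ⇒ small V that R robot ⇒ small that V load that R robot ⇒ small that that V load load that R robot ⇒ small that that that V load load load that R robot ⇒ small that that that robot load load load that R robot ⇒ small that that that robot load load load that that robot

S ⇒ R robot   [S → R robot]
R robot ⇒ R that R robot   [R → R that R]
R that R robot ⇒ small V that R robot   [R → small V]
small V that R robot ⇒ small that V load that R robot   [V → that V load]
small that V load that R robot ⇒ small that that V load load that R robot   [V → that V load]
small that that V load load that R robot ⇒ small that that that V load load load that R robot   [V → that V load]
small that that that V load load load that R robot ⇒ small that that that robot load load load that R robot   [V → robot]
small that that that robot load load load that R robot ⇒ small that that that robot load load load that that robot   [R → that]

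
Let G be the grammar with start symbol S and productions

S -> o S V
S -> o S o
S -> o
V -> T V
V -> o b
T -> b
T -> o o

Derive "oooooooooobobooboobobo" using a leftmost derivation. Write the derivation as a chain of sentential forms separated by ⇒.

S ⇒ oSo ⇒ ooSVo ⇒ oooSVVo ⇒ ooooSoVVo ⇒ oooooSVoVVo ⇒ ooooooSoVoVVo ⇒ oooooooSVoVoVVo ⇒ ooooooooSVVoVoVVo ⇒ oooooooooVVoVoVVo ⇒ oooooooooobVoVoVVo ⇒ ooooooooooboboVoVVo ⇒ oooooooooobobooboVVo ⇒ oooooooooobobooboobVo ⇒ oooooooooobobooboobobo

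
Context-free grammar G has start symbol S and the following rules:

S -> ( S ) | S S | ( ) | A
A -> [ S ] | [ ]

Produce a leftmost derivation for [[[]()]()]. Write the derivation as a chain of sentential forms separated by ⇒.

S⇒A⇒[S]⇒[SS]⇒[AS]⇒[[S]S]⇒[[SS]S]⇒[[AS]S]⇒[[[]S]S]⇒[[[]()]S]⇒[[[]()]()]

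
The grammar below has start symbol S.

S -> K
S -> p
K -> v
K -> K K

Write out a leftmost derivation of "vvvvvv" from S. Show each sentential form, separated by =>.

S => K   [S -> K]
K => KK   [K -> K K]
KK => KKK   [K -> K K]
KKK => KKKK   [K -> K K]
KKKK => KKKKK   [K -> K K]
KKKKK => KKKKKK   [K -> K K]
KKKKKK => vKKKKK   [K -> v]
vKKKKK => vvKKKK   [K -> v]
vvKKKK => vvvKKK   [K -> v]
vvvKKK => vvvvKK   [K -> v]
vvvvKK => vvvvvK   [K -> v]
vvvvvK => vvvvvv   [K -> v]

S=>K=>KK=>KKK=>KKKK=>KKKKK=>KKKKKK=>vKKKKK=>vvKKKK=>vvvKKK=>vvvvKK=>vvvvvK=>vvvvvv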